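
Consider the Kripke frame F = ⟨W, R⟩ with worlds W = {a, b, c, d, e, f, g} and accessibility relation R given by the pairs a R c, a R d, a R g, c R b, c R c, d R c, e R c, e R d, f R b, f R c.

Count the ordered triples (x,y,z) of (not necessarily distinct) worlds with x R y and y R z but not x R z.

3

Enumerating: (a,c,b), (d,c,b), (e,c,b).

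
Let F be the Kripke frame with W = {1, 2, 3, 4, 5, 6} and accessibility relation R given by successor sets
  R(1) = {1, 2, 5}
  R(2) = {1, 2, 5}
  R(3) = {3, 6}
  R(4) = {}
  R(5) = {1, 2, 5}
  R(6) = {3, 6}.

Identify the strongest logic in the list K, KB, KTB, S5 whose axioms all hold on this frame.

Symmetric (axiom B): yes — every pair in R has its reverse in R.
Reflexive (axiom T): no — 4 is not related to itself.
Euclidean (axiom 5): yes — any two successors of a common world are R-related.
So F validates K, KB; KTB would additionally require R to be reflexive. The strongest is KB.

KB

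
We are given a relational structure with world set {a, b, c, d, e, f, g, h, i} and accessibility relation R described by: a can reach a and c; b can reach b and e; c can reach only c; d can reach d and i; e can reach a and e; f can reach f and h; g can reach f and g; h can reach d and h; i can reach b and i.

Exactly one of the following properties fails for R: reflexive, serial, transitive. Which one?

transitive

Reflexive: yes — every world is R-related to itself.
Serial: yes — every world has a successor (e.g. a R a).
Transitive: no — b R e and e R a, but not b R a.
Only transitive fails.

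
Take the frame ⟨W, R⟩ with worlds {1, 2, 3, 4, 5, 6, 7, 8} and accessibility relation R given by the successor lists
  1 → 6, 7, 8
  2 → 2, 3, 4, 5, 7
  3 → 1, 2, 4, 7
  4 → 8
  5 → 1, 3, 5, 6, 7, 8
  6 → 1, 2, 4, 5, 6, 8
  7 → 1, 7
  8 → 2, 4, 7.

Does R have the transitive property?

No

Transitive: no — 1 R 6 and 6 R 2, but not 1 R 2.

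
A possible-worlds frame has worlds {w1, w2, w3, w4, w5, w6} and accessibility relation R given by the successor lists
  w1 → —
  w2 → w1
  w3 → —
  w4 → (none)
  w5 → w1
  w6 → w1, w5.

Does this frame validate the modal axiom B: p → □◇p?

No

By correspondence theory, B is valid on a frame iff R is symmetric.
Symmetric: no — w2 R w1 but not w1 R w2.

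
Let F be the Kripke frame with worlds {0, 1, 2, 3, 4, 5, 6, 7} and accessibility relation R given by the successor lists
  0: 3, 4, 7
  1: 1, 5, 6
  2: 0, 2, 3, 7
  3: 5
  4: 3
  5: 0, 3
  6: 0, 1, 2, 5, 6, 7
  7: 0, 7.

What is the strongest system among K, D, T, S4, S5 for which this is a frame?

Serial (axiom D): yes — every world has a successor (e.g. 0 R 3).
Reflexive (axiom T): no — 0 is not related to itself.
Transitive (axiom 4): no — 0 R 3 and 3 R 5, but not 0 R 5.
Euclidean (axiom 5): no — 0 R 3 and 0 R 4, but not 3 R 4.
So F validates K, D; T would additionally require R to be reflexive. The strongest is D.

D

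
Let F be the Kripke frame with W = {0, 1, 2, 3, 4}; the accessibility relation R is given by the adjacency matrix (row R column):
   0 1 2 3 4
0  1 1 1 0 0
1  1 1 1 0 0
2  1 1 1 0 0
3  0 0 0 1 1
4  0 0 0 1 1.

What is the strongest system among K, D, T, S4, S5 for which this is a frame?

Serial (axiom D): yes — every world has a successor (e.g. 0 R 0).
Reflexive (axiom T): yes — every world is R-related to itself.
Transitive (axiom 4): yes — every two-step R-path is closed by a direct edge.
Euclidean (axiom 5): yes — any two successors of a common world are R-related.
So F validates K, D, T, S4, S5. The strongest is S5.

S5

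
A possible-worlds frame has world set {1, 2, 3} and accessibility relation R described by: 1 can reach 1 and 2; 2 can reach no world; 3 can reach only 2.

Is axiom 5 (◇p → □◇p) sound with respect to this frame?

No

By correspondence theory, 5 is valid on a frame iff R is Euclidean.
Euclidean: no — 1 R 2 and 1 R 1, but not 2 R 1.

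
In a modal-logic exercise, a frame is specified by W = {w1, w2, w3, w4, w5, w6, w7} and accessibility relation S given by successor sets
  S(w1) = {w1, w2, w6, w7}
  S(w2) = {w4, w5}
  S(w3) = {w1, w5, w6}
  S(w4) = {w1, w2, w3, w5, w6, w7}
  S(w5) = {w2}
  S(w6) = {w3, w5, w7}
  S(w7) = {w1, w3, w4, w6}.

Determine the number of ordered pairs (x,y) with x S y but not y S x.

Enumerating: (w1,w2), (w1,w6), (w3,w1), (w3,w5), (w4,w1), (w4,w3), (w4,w5), (w4,w6), (w6,w5), (w7,w3).

10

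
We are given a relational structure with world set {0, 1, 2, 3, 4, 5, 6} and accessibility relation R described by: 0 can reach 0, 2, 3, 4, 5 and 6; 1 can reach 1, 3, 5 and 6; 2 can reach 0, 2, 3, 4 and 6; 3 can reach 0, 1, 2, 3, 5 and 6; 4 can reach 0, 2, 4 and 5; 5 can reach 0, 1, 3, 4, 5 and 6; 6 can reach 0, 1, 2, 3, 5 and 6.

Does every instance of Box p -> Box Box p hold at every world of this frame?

By correspondence theory, 4 is valid on a frame iff R is transitive.
Transitive: no — 0 R 3 and 3 R 1, but not 0 R 1.

No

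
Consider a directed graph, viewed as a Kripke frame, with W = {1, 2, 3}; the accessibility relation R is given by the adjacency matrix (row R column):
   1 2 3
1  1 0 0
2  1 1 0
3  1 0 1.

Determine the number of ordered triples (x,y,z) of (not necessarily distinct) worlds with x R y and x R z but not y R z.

Enumerating: (2,1,2), (3,1,3).

2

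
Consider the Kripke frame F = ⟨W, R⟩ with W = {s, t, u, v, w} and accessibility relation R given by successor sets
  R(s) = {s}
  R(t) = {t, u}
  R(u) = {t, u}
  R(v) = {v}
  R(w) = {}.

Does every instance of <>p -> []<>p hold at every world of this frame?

Axiom 5 corresponds to the accessibility relation being Euclidean.
Euclidean: yes — any two successors of a common world are R-related.

Yes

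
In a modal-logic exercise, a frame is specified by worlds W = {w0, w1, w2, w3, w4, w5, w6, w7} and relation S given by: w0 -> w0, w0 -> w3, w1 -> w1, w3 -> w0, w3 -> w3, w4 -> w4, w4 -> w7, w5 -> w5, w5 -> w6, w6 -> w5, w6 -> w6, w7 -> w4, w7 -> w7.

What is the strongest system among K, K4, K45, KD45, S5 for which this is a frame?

Transitive (axiom 4): yes — every two-step S-path is closed by a direct edge.
Euclidean (axiom 5): yes — any two successors of a common world are S-related.
Serial (axiom D): no — w2 has no S-successor.
Reflexive (axiom T): no — w2 is not related to itself.
So F validates K, K4, K45; KD45 would additionally require S to be serial. The strongest is K45.

K45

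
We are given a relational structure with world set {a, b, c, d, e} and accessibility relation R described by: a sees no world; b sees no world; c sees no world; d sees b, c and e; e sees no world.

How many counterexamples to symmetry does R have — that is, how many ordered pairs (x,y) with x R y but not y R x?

Enumerating: (d,b), (d,c), (d,e).

3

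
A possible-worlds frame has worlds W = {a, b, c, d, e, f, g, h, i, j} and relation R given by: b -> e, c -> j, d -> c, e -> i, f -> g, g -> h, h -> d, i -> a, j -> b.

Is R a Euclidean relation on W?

Euclidean: no — b R e and b R e, but not e R e.

No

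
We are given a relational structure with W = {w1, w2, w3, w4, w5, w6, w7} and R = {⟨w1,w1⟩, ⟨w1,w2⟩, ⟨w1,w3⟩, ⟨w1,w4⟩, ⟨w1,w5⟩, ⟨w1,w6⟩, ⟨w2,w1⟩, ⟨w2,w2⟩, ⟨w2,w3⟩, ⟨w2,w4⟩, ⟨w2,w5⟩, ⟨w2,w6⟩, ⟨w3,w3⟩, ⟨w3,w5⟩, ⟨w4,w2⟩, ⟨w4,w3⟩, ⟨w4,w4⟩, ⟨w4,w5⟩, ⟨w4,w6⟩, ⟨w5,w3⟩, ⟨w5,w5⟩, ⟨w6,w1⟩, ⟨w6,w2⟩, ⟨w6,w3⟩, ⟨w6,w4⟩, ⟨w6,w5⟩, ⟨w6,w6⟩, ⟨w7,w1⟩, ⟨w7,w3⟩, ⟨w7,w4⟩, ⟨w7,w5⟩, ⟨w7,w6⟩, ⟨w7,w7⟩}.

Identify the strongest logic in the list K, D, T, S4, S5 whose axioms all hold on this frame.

Serial (axiom D): yes — every world has a successor (e.g. w1 R w1).
Reflexive (axiom T): yes — every world is R-related to itself.
Transitive (axiom 4): no — w4 R w2 and w2 R w1, but not w4 R w1.
Euclidean (axiom 5): no — w1 R w3 and w1 R w2, but not w3 R w2.
So F validates K, D, T; S4 would additionally require R to be transitive. The strongest is T.

T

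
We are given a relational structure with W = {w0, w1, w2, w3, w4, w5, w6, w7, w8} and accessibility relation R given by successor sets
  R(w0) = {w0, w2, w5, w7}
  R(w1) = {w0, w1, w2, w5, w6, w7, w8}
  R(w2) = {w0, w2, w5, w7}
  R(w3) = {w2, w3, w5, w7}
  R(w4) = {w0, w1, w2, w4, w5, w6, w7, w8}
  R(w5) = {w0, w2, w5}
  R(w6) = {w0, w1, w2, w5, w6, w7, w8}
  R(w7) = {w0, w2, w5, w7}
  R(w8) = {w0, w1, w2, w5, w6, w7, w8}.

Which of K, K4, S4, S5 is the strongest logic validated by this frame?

Transitive (axiom 4): no — w3 R w2 and w2 R w0, but not w3 R w0.
Reflexive (axiom T): yes — every world is R-related to itself.
Euclidean (axiom 5): no — w0 R w5 and w0 R w7, but not w5 R w7.
So F validates K; K4 would additionally require R to be transitive. The strongest is K.

K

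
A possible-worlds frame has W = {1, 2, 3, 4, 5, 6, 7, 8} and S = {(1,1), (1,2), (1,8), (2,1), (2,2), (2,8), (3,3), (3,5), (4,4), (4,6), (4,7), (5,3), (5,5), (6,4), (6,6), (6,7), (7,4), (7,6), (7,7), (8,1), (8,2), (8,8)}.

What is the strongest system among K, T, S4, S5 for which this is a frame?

S5

Reflexive (axiom T): yes — every world is S-related to itself.
Transitive (axiom 4): yes — every two-step S-path is closed by a direct edge.
Euclidean (axiom 5): yes — any two successors of a common world are S-related.
So F validates K, T, S4, S5. The strongest is S5.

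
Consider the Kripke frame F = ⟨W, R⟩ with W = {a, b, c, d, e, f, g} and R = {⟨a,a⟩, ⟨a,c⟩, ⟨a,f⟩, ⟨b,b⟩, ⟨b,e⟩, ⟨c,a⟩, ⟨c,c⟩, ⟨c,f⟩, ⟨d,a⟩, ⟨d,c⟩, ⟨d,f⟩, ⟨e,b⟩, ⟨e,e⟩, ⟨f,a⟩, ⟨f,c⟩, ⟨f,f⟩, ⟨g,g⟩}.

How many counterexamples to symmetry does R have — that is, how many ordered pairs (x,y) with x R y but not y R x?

3

Enumerating: (d,a), (d,c), (d,f).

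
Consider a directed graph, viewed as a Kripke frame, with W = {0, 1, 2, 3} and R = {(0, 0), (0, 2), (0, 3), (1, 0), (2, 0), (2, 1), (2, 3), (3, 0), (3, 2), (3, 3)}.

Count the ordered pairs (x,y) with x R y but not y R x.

2

Enumerating: (1,0), (2,1).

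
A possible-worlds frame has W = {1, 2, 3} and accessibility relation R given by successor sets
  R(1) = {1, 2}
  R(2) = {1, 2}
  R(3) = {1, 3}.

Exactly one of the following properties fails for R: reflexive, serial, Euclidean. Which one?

Reflexive: yes — every world is R-related to itself.
Serial: yes — every world has a successor (e.g. 1 R 1).
Euclidean: no — 3 R 1 and 3 R 3, but not 1 R 3.
Only Euclidean fails.

Euclidean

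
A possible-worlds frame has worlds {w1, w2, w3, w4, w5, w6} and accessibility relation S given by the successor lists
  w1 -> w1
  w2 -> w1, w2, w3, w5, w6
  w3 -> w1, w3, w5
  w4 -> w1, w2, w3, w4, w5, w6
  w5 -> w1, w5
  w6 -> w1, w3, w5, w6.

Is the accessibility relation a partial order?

Reflexive: yes — every world is S-related to itself.
Transitive: yes — every two-step S-path is closed by a direct edge.
Antisymmetric: yes — no distinct pair is related both ways.
So S is a partial order.

Yes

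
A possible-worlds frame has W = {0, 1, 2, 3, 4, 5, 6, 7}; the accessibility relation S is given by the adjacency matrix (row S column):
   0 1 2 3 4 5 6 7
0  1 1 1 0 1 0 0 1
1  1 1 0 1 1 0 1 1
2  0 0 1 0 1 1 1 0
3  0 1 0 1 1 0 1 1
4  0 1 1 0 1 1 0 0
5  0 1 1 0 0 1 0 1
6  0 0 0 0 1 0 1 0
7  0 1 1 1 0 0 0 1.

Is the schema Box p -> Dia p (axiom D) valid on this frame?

Yes

By correspondence theory, D is valid on a frame iff S is serial.
Serial: yes — every world has a successor (e.g. 0 S 0).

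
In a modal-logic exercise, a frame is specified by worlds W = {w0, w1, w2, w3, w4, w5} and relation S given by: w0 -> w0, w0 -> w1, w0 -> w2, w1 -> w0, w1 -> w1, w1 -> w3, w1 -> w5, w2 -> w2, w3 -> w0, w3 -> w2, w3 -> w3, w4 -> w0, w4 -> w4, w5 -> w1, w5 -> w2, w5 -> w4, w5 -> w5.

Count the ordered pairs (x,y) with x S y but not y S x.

Enumerating: (w0,w2), (w1,w3), (w3,w0), (w3,w2), (w4,w0), (w5,w2), (w5,w4).

7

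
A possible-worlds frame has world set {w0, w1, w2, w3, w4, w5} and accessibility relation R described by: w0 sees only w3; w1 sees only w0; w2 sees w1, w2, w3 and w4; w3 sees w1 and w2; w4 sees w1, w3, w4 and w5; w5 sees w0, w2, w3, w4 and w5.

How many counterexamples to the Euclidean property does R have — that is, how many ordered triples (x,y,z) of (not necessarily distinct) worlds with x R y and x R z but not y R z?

31

Enumerating: (w0,w3,w3), (w1,w0,w0), (w2,w1,w1), (w2,w1,w2), (w2,w1,w3), (w2,w1,w4), (w2,w3,w3), (w2,w3,w4), (w2,w4,w2), (w3,w1,w1), (w3,w1,w2), (w4,w1,w1), … and 19 more.
Total: 31.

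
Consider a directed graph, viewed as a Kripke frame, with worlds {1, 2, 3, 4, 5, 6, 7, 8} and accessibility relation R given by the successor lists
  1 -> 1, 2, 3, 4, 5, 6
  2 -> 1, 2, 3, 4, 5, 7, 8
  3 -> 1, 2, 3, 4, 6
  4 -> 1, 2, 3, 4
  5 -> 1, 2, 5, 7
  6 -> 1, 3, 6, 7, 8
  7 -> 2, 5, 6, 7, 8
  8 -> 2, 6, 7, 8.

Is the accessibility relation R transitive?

No

Transitive: no — 1 R 2 and 2 R 7, but not 1 R 7.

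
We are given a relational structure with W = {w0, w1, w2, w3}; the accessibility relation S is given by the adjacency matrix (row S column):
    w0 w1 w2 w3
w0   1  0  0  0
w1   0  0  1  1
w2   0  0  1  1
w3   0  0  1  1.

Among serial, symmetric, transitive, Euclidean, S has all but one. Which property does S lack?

symmetric

Serial: yes — every world has a successor (e.g. w0 S w0).
Symmetric: no — w1 S w2 but not w2 S w1.
Transitive: yes — every two-step S-path is closed by a direct edge.
Euclidean: yes — any two successors of a common world are S-related.
Only symmetric fails.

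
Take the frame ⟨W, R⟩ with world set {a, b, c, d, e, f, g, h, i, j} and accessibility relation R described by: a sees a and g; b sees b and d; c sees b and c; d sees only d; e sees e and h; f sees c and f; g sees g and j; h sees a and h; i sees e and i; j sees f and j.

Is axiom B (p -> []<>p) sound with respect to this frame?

Axiom B corresponds to the accessibility relation being symmetric.
Symmetric: no — a R g but not g R a.

No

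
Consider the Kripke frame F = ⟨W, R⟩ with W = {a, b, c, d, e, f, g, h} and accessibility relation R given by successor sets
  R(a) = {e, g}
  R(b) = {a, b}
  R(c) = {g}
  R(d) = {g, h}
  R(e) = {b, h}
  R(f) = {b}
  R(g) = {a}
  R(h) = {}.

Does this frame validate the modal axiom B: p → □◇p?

By correspondence theory, B is valid on a frame iff R is symmetric.
Symmetric: no — a R e but not e R a.

No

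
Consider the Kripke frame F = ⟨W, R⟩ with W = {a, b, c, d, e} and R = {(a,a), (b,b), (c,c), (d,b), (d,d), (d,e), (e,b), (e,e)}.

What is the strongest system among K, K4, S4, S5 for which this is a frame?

S4

Transitive (axiom 4): yes — every two-step R-path is closed by a direct edge.
Reflexive (axiom T): yes — every world is R-related to itself.
Euclidean (axiom 5): no — d R b and d R e, but not b R e.
So F validates K, K4, S4; S5 would additionally require R to be Euclidean. The strongest is S4.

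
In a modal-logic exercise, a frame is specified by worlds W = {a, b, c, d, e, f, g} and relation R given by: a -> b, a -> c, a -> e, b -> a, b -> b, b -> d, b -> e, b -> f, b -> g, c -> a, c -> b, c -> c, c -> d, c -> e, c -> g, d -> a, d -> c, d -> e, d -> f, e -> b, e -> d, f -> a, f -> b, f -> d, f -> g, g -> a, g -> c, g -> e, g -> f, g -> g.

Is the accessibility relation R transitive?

No

Transitive: no — a R b and b R d, but not a R d.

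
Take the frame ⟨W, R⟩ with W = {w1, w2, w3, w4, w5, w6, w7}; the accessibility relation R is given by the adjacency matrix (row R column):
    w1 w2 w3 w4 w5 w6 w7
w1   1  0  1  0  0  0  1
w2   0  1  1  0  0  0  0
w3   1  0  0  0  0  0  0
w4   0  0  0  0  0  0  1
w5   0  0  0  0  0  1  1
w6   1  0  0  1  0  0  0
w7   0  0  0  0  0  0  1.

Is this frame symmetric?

No

Symmetric: no — w1 R w7 but not w7 R w1.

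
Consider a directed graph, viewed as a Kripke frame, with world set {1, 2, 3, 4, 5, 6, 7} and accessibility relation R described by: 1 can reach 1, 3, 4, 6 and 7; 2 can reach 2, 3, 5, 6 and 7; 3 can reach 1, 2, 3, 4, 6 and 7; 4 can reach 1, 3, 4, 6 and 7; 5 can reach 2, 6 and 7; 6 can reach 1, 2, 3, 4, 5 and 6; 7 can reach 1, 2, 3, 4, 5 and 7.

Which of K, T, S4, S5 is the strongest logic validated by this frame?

K

Reflexive (axiom T): no — 5 is not related to itself.
Transitive (axiom 4): no — 1 R 3 and 3 R 2, but not 1 R 2.
Euclidean (axiom 5): no — 1 R 6 and 1 R 7, but not 6 R 7.
So F validates K; T would additionally require R to be reflexive. The strongest is K.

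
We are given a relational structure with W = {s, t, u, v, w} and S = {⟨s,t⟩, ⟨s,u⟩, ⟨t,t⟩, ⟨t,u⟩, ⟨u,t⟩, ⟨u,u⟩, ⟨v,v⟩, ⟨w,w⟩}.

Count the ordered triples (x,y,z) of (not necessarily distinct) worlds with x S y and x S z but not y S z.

S is Euclidean; there are no such tuples.

0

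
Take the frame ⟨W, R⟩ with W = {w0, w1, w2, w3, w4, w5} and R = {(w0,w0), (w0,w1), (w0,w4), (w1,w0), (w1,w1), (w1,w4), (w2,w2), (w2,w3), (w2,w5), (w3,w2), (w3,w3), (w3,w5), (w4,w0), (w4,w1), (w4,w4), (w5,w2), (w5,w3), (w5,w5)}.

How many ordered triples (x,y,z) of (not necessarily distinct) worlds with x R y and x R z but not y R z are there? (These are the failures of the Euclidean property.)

0

R is Euclidean; there are no such tuples.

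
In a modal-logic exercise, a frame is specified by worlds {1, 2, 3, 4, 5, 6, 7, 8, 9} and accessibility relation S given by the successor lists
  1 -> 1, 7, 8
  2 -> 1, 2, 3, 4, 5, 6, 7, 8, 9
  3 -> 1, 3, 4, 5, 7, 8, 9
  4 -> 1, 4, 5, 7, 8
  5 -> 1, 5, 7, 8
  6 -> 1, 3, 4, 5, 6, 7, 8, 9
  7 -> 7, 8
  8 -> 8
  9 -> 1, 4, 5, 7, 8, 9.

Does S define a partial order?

Reflexive: yes — every world is S-related to itself.
Transitive: yes — every two-step S-path is closed by a direct edge.
Antisymmetric: yes — no distinct pair is related both ways.
So S is a partial order.

Yes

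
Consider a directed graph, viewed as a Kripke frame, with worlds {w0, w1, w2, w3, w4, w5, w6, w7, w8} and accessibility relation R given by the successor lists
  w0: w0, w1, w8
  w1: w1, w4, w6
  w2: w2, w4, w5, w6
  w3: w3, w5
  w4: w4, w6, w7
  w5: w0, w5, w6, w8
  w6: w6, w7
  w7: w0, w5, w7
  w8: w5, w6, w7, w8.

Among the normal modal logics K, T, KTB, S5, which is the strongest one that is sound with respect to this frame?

Reflexive (axiom T): yes — every world is R-related to itself.
Symmetric (axiom B): no — w0 R w1 but not w1 R w0.
Euclidean (axiom 5): no — w0 R w1 and w0 R w8, but not w1 R w8.
So F validates K, T; KTB would additionally require R to be symmetric. The strongest is T.

T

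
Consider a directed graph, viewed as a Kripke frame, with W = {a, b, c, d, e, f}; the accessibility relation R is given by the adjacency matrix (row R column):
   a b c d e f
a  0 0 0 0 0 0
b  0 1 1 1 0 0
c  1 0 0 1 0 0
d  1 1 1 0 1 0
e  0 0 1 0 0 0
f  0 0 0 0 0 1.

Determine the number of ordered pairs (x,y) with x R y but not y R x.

5

Enumerating: (b,c), (c,a), (d,a), (d,e), (e,c).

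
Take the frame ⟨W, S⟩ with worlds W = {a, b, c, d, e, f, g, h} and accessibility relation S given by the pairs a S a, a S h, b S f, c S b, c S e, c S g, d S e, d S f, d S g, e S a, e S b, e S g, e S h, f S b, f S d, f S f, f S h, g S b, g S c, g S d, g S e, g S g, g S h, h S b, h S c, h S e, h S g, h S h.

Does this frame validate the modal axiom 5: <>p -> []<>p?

No

By correspondence theory, 5 is valid on a frame iff S is Euclidean.
Euclidean: no — c S b and c S e, but not b S e.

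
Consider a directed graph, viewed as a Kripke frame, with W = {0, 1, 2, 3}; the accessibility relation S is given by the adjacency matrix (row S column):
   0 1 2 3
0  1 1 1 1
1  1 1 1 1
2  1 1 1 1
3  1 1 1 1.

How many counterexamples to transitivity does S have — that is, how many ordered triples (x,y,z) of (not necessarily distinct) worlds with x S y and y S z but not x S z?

S is transitive; there are no such tuples.

0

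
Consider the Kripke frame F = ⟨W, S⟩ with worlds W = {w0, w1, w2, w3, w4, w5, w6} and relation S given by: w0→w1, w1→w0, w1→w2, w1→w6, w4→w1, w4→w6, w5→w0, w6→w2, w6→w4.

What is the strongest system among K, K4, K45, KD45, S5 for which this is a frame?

K

Transitive (axiom 4): no — w0 S w1 and w1 S w2, but not w0 S w2.
Euclidean (axiom 5): no — w1 S w0 and w1 S w2, but not w0 S w2.
Serial (axiom D): no — w2 has no S-successor.
Reflexive (axiom T): no — w0 is not related to itself.
So F validates K; K4 would additionally require S to be transitive. The strongest is K.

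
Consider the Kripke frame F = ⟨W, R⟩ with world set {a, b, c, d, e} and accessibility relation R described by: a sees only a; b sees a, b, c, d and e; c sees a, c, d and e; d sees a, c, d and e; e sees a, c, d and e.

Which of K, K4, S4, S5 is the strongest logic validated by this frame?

Transitive (axiom 4): yes — every two-step R-path is closed by a direct edge.
Reflexive (axiom T): yes — every world is R-related to itself.
Euclidean (axiom 5): no — b R a and b R c, but not a R c.
So F validates K, K4, S4; S5 would additionally require R to be Euclidean. The strongest is S4.

S4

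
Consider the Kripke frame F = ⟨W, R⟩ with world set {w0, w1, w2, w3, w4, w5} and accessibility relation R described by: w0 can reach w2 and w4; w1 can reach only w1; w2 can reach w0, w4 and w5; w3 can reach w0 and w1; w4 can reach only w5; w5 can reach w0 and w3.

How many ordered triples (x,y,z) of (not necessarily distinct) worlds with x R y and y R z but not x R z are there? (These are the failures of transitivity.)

Enumerating: (w0,w2,w0), (w0,w2,w5), (w0,w4,w5), (w2,w0,w2), (w2,w5,w3), (w3,w0,w2), (w3,w0,w4), (w4,w5,w0), (w4,w5,w3), (w5,w0,w2), (w5,w0,w4), (w5,w3,w1).

12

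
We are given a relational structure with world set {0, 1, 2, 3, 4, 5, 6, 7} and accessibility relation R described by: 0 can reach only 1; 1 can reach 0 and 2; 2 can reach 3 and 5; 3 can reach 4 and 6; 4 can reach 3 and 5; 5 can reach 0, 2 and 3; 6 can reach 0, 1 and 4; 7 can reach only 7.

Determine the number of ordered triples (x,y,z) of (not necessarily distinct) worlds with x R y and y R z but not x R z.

24

Enumerating: (0,1,0), (0,1,2), (1,0,1), (1,2,3), (1,2,5), (2,3,4), (2,3,6), (2,5,0), (2,5,2), (3,4,3), (3,4,5), (3,6,0), … and 12 more.
Total: 24.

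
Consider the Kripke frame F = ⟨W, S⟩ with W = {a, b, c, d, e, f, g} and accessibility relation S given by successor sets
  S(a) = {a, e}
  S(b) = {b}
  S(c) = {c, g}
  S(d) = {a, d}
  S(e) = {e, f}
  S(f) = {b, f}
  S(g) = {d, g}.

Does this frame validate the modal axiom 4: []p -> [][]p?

By correspondence theory, 4 is valid on a frame iff S is transitive.
Transitive: no — a S e and e S f, but not a S f.

No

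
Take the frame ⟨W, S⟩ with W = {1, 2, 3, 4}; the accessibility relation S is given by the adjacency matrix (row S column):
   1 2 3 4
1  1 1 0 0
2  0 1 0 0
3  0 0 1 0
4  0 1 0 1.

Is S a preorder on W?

Yes

Reflexive: yes — every world is S-related to itself.
Transitive: yes — every two-step S-path is closed by a direct edge.
So S is a preorder.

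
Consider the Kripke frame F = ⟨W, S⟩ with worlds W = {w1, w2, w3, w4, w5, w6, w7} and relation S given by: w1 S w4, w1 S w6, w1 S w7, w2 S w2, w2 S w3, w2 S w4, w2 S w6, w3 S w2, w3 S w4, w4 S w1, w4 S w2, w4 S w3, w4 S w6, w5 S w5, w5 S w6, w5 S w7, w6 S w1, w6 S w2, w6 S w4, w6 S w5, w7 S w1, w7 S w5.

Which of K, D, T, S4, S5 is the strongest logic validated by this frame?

Serial (axiom D): yes — every world has a successor (e.g. w1 S w4).
Reflexive (axiom T): no — w1 is not related to itself.
Transitive (axiom 4): no — w1 S w4 and w4 S w2, but not w1 S w2.
Euclidean (axiom 5): no — w1 S w4 and w1 S w7, but not w4 S w7.
So F validates K, D; T would additionally require S to be reflexive. The strongest is D.

D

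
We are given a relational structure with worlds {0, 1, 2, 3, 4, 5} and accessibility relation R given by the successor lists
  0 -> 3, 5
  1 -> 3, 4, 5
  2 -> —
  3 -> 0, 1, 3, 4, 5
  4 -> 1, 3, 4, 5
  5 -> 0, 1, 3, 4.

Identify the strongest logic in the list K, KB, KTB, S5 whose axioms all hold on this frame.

Symmetric (axiom B): yes — every pair in R has its reverse in R.
Reflexive (axiom T): no — 0 is not related to itself.
Euclidean (axiom 5): no — 3 R 0 and 3 R 1, but not 0 R 1.
So F validates K, KB; KTB would additionally require R to be reflexive. The strongest is KB.

KB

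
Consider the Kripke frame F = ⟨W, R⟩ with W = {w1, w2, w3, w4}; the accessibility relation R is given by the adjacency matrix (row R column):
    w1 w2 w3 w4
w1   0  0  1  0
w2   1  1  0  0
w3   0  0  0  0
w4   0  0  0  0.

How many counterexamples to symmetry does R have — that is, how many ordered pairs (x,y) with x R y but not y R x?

2

Enumerating: (w1,w3), (w2,w1).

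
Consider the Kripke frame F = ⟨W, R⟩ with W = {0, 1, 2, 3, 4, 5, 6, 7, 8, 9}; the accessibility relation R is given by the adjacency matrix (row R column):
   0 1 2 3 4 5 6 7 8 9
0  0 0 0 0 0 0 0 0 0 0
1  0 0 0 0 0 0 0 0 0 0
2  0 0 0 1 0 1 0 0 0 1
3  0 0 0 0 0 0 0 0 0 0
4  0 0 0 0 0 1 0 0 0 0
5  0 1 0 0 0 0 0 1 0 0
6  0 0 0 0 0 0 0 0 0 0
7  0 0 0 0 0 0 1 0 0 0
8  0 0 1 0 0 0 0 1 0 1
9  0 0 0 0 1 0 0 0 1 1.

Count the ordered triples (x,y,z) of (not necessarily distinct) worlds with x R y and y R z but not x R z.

Enumerating: (2,5,1), (2,5,7), (2,9,4), (2,9,8), (4,5,1), (4,5,7), (5,7,6), (8,2,3), (8,2,5), (8,7,6), (8,9,4), (8,9,8), (9,4,5), (9,8,2), (9,8,7).

15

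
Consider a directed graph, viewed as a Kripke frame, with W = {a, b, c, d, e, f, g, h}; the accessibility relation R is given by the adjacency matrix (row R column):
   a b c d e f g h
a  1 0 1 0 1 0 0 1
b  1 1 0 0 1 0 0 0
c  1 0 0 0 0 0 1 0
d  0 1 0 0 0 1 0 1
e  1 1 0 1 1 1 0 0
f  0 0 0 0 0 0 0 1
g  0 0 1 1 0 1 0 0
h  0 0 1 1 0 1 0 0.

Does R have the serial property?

Serial: yes — every world has a successor (e.g. a R a).

Yes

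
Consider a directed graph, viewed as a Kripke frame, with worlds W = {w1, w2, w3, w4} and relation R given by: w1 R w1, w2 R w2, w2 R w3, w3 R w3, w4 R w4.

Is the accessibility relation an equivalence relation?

No

Reflexive: yes — every world is R-related to itself.
Symmetric: no — w2 R w3 but not w3 R w2.
Transitive: yes — every two-step R-path is closed by a direct edge.
So R is not an equivalence relation.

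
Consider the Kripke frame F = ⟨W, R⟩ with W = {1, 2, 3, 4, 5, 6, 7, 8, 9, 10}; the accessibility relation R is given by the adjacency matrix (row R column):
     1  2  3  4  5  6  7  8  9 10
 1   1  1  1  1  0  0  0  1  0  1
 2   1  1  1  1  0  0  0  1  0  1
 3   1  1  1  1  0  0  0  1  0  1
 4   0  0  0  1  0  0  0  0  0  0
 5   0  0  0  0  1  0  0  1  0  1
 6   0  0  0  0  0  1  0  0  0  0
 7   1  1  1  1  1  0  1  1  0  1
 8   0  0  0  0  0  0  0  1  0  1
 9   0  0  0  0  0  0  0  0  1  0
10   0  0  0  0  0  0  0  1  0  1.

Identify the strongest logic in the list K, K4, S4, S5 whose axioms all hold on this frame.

Transitive (axiom 4): yes — every two-step R-path is closed by a direct edge.
Reflexive (axiom T): yes — every world is R-related to itself.
Euclidean (axiom 5): no — 1 R 10 and 1 R 2, but not 10 R 2.
So F validates K, K4, S4; S5 would additionally require R to be Euclidean. The strongest is S4.

S4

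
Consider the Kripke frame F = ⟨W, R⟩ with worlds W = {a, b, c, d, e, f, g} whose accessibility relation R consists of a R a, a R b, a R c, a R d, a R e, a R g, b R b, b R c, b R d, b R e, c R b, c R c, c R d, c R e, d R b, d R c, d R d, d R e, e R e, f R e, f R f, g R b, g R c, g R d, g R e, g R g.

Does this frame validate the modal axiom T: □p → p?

By correspondence theory, T is valid on a frame iff R is reflexive.
Reflexive: yes — every world is R-related to itself.

Yes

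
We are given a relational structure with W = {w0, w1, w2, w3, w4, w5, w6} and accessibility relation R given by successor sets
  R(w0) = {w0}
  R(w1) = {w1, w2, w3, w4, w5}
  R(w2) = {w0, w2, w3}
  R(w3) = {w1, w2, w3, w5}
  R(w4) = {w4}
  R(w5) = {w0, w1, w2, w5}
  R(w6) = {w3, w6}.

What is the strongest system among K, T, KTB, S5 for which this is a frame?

Reflexive (axiom T): yes — every world is R-related to itself.
Symmetric (axiom B): no — w1 R w2 but not w2 R w1.
Euclidean (axiom 5): no — w1 R w2 and w1 R w4, but not w2 R w4.
So F validates K, T; KTB would additionally require R to be symmetric. The strongest is T.

T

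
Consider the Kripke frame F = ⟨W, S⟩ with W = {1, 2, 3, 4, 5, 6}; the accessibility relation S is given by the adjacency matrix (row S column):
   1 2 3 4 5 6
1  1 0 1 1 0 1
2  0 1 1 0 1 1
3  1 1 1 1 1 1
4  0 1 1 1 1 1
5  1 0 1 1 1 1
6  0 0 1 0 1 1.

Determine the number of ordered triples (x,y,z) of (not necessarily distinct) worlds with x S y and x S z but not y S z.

Enumerating: (1,4,1), (1,6,1), (1,6,4), (2,5,2), (2,6,2), (3,1,2), (3,1,5), (3,2,1), (3,2,4), (3,4,1), (3,5,2), (3,6,1), … and 10 more.
Total: 22.

22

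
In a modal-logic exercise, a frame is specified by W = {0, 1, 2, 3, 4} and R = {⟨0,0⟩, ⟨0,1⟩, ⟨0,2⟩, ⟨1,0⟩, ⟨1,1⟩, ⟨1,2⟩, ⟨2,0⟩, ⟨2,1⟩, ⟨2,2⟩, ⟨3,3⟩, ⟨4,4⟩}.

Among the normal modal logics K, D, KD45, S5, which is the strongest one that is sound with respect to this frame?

Serial (axiom D): yes — every world has a successor (e.g. 0 R 0).
Euclidean (axiom 5): yes — any two successors of a common world are R-related.
Transitive (axiom 4): yes — every two-step R-path is closed by a direct edge.
Reflexive (axiom T): yes — every world is R-related to itself.
So F validates K, D, KD45, S5. The strongest is S5.

S5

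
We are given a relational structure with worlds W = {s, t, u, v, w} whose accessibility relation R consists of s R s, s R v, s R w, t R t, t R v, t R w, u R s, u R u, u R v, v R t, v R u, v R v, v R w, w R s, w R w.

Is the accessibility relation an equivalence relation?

Reflexive: yes — every world is R-related to itself.
Symmetric: no — s R v but not v R s.
Transitive: no — s R v and v R t, but not s R t.
So R is not an equivalence relation.

No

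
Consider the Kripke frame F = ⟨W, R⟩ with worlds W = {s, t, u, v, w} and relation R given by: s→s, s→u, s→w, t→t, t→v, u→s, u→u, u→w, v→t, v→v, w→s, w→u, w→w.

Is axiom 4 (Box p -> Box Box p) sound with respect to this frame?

The schema 4 characterises exactly the transitive frames.
Transitive: yes — every two-step R-path is closed by a direct edge.

Yes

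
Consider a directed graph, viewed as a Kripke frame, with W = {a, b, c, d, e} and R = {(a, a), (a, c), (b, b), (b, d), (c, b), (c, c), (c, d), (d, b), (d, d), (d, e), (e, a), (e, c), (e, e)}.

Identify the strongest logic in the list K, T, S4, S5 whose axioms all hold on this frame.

T

Reflexive (axiom T): yes — every world is R-related to itself.
Transitive (axiom 4): no — a R c and c R b, but not a R b.
Euclidean (axiom 5): no — d R b and d R e, but not b R e.
So F validates K, T; S4 would additionally require R to be transitive. The strongest is T.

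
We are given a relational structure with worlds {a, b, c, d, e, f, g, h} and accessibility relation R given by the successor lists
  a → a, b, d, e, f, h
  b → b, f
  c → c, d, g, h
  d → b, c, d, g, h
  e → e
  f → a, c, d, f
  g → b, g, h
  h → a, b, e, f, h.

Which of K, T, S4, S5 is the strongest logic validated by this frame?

Reflexive (axiom T): yes — every world is R-related to itself.
Transitive (axiom 4): no — a R d and d R c, but not a R c.
Euclidean (axiom 5): no — a R b and a R d, but not b R d.
So F validates K, T; S4 would additionally require R to be transitive. The strongest is T.

T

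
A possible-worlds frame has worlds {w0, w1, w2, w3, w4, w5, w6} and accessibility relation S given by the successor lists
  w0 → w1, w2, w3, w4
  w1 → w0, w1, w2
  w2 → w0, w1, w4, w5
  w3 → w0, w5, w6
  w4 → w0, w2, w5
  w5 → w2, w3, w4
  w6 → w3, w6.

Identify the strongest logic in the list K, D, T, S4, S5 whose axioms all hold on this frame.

D

Serial (axiom D): yes — every world has a successor (e.g. w0 S w1).
Reflexive (axiom T): no — w0 is not related to itself.
Transitive (axiom 4): no — w0 S w2 and w2 S w5, but not w0 S w5.
Euclidean (axiom 5): no — w0 S w1 and w0 S w3, but not w1 S w3.
So F validates K, D; T would additionally require S to be reflexive. The strongest is D.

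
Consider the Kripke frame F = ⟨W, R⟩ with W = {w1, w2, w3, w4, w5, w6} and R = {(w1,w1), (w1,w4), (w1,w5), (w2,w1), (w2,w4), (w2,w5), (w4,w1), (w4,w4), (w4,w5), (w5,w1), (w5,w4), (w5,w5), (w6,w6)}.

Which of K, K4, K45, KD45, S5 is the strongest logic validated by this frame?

K45

Transitive (axiom 4): yes — every two-step R-path is closed by a direct edge.
Euclidean (axiom 5): yes — any two successors of a common world are R-related.
Serial (axiom D): no — w3 has no R-successor.
Reflexive (axiom T): no — w2 is not related to itself.
So F validates K, K4, K45; KD45 would additionally require R to be serial. The strongest is K45.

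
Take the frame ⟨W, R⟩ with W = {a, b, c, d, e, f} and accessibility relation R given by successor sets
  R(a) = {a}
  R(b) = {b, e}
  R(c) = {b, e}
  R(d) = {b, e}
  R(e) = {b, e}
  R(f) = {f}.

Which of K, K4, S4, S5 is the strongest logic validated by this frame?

K4

Transitive (axiom 4): yes — every two-step R-path is closed by a direct edge.
Reflexive (axiom T): no — c is not related to itself.
Euclidean (axiom 5): yes — any two successors of a common world are R-related.
So F validates K, K4; S4 would additionally require R to be reflexive. The strongest is K4.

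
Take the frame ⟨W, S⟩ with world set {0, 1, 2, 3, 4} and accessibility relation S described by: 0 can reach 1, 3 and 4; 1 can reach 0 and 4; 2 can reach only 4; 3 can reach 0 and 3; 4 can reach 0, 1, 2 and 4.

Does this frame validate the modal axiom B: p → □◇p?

Axiom B corresponds to the accessibility relation being symmetric.
Symmetric: yes — every pair in S has its reverse in S.

Yes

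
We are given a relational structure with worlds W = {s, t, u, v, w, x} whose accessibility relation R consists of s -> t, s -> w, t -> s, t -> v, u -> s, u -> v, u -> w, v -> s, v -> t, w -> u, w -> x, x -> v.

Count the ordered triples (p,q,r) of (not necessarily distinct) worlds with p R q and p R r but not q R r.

21

Enumerating: (s,t,t), (s,t,w), (s,w,t), (s,w,w), (t,s,s), (t,s,v), (t,v,v), (u,s,s), (u,s,v), (u,v,v), (u,v,w), (u,w,s), … and 9 more.
Total: 21.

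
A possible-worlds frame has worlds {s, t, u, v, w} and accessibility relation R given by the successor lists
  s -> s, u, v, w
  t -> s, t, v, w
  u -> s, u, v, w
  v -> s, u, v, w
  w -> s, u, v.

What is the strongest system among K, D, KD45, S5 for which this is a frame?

Serial (axiom D): yes — every world has a successor (e.g. s R s).
Euclidean (axiom 5): no — s R w and s R w, but not w R w.
Transitive (axiom 4): no — t R s and s R u, but not t R u.
Reflexive (axiom T): no — w is not related to itself.
So F validates K, D; KD45 would additionally require R to be Euclidean and transitive. The strongest is D.

D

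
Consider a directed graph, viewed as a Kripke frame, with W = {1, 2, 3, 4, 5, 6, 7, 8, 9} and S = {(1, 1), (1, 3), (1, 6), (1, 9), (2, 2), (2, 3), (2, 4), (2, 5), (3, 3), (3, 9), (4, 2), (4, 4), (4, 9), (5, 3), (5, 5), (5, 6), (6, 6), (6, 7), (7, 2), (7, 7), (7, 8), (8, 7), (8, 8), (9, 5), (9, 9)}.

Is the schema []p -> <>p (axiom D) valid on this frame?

Yes

Axiom D corresponds to the accessibility relation being serial.
Serial: yes — every world has a successor (e.g. 1 S 1).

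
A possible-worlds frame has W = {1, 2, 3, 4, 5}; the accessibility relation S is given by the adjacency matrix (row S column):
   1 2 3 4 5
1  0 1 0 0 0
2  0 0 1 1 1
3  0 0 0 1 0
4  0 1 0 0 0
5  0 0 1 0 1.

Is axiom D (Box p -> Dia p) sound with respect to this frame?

Yes

Axiom D corresponds to the accessibility relation being serial.
Serial: yes — every world has a successor (e.g. 1 S 2).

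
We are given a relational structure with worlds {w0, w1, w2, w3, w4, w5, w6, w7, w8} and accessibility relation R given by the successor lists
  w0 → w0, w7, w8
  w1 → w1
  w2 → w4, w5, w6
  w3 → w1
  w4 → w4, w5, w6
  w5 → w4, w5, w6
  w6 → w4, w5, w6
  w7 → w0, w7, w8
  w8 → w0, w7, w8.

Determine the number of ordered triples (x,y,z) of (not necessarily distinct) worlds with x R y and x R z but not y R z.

R is Euclidean; there are no such tuples.

0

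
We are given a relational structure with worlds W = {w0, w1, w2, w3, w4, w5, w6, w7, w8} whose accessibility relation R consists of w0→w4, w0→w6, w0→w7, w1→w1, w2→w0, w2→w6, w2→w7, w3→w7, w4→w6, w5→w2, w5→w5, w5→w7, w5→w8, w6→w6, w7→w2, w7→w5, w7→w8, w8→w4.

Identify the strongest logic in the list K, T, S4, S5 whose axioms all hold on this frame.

Reflexive (axiom T): no — w0 is not related to itself.
Transitive (axiom 4): no — w0 R w7 and w7 R w2, but not w0 R w2.
Euclidean (axiom 5): no — w0 R w4 and w0 R w7, but not w4 R w7.
So F validates K; T would additionally require R to be reflexive. The strongest is K.

K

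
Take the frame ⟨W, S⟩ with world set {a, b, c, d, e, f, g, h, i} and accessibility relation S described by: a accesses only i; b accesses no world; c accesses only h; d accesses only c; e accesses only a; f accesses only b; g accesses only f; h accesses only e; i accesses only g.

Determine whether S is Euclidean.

No

Euclidean: no — a S i and a S i, but not i S i.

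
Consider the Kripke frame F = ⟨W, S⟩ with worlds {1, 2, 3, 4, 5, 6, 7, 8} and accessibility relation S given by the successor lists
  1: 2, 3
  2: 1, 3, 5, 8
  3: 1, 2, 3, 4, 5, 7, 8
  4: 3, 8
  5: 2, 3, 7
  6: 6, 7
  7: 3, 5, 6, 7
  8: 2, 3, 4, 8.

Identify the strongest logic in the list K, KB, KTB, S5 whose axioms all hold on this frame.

KB

Symmetric (axiom B): yes — every pair in S has its reverse in S.
Reflexive (axiom T): no — 1 is not related to itself.
Euclidean (axiom 5): no — 2 S 1 and 2 S 5, but not 1 S 5.
So F validates K, KB; KTB would additionally require S to be reflexive. The strongest is KB.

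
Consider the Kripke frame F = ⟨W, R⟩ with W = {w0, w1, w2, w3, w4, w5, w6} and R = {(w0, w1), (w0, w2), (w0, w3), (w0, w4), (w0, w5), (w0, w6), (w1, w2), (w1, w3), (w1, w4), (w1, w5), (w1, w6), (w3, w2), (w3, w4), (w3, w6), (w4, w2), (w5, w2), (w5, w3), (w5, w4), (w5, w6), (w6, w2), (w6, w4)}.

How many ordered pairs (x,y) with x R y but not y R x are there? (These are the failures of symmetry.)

21

Enumerating: (w0,w1), (w0,w2), (w0,w3), (w0,w4), (w0,w5), (w0,w6), (w1,w2), (w1,w3), (w1,w4), (w1,w5), (w1,w6), (w3,w2), … and 9 more.
Total: 21.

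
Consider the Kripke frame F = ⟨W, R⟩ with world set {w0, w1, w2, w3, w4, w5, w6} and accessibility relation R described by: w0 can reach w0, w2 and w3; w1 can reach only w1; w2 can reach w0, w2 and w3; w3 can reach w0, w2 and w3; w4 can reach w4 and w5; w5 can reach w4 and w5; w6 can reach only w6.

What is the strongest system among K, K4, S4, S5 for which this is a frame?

Transitive (axiom 4): yes — every two-step R-path is closed by a direct edge.
Reflexive (axiom T): yes — every world is R-related to itself.
Euclidean (axiom 5): yes — any two successors of a common world are R-related.
So F validates K, K4, S4, S5. The strongest is S5.

S5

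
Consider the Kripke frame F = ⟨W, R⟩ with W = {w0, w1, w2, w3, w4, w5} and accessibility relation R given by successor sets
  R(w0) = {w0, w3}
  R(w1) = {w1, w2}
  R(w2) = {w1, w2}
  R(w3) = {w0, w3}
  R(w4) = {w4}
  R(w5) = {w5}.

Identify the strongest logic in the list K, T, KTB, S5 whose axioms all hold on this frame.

Reflexive (axiom T): yes — every world is R-related to itself.
Symmetric (axiom B): yes — every pair in R has its reverse in R.
Euclidean (axiom 5): yes — any two successors of a common world are R-related.
So F validates K, T, KTB, S5. The strongest is S5.

S5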